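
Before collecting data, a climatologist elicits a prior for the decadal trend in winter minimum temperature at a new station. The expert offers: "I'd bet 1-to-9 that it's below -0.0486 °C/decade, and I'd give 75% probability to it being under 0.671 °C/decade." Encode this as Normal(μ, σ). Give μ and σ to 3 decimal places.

The p-quantile of Normal(μ,σ) is μ + z_p·σ, with z_{0.1} = -1.282 and z_{0.75} = 0.6745.
Eliminate σ: μ = (z₂·x₁ − z₁·x₂)/(z₂ − z₁) = (0.6745·-0.0486 − (-1.282)·0.671)/1.956 = 0.423.
Then σ = (x₂ − x₁)/(z₂ − z₁) = (0.671 − -0.0486)/1.956 = 0.368.

μ = 0.423, σ = 0.368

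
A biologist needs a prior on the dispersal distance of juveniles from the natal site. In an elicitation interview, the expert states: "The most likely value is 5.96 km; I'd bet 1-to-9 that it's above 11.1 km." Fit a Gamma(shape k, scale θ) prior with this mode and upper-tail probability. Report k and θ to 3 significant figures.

k ≈ 5.94, θ ≈ 1.21

Gamma(k,θ) with k>1 has mode (k−1)θ, so θ = 5.96/(k−1).
Need P(X < 11.1) = 0.9 with θ tied to k this way. Start at k = 2, θ = 5.96: P(X<11.1) ≈ 0.555.
Too low — raise k to concentrate. Iterating converges to k ≈ 5.94.
Then θ = 5.96/(5.94−1) ≈ 1.21.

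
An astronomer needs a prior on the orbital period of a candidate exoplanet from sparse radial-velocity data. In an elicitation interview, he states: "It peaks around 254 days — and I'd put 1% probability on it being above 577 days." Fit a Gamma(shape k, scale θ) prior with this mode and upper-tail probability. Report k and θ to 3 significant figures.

Gamma(k,θ) with k>1 has mode (k−1)θ, so θ = 254/(k−1).
Need P(X < 577) = 0.99 with θ tied to k this way. Start at k = 2, θ = 254: P(X<577) ≈ 0.663.
Too low — raise k to concentrate. Iterating converges to k ≈ 8.11.
Then θ = 254/(8.11−1) ≈ 35.7.

k ≈ 8.11, θ ≈ 35.7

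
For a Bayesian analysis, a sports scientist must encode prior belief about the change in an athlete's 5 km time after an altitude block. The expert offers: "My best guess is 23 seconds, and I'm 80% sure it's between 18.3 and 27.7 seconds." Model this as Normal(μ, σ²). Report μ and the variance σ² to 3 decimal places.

μ = 23.000, σ² = 13.450

A symmetric 80% interval runs μ ± z·σ with z = 1.282.
Half-width = 4.7, so σ = 4.7/1.282 = 3.6674 and σ² = 13.450.
μ is the stated best guess, 23.000.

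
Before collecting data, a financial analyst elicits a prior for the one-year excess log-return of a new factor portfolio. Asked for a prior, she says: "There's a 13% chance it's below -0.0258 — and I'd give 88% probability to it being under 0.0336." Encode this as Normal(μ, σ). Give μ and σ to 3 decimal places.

μ = 0.003, σ = 0.026

The p-quantile of Normal(μ,σ) is μ + z_p·σ, with z_{0.13} = -1.126 and z_{0.88} = 1.175.
Eliminate σ: μ = (z₂·x₁ − z₁·x₂)/(z₂ − z₁) = (1.175·-0.0258 − (-1.126)·0.0336)/2.301 = 0.003.
Then σ = (x₂ − x₁)/(z₂ − z₁) = (0.0336 − -0.0258)/2.301 = 0.026.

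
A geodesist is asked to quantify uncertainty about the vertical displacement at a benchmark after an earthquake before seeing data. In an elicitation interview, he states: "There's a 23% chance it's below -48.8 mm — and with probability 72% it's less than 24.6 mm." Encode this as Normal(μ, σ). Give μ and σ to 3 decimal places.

μ = -7.768, σ = 55.535

The p-quantile of Normal(μ,σ) is μ + z_p·σ, with z_{0.23} = -0.7388 and z_{0.72} = 0.5828.
Eliminate σ: μ = (z₂·x₁ − z₁·x₂)/(z₂ − z₁) = (0.5828·-48.8 − (-0.7388)·24.6)/1.322 = -7.768.
Then σ = (x₂ − x₁)/(z₂ − z₁) = (24.6 − -48.8)/1.322 = 55.535.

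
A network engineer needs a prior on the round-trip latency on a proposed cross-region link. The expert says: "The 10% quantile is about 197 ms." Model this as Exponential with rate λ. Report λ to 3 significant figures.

P(T < 197.0) = 1 − e^(−λ·197.0) = 0.1, so λ = −ln(1−0.1)/197.0 = −ln(0.9)/197.0 = 0.000535.

λ ≈ 0.000535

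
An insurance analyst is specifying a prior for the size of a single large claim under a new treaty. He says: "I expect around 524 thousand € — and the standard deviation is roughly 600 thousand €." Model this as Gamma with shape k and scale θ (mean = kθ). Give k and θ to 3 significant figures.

For Gamma(k, scale θ): mean = kθ, variance = kθ², so CV = 1/√k.
CV = SD/mean = 600/524 = 1.145, hence k = 1/CV² = 0.763.
Then θ = mean/k = 524/0.763 = 687.

k ≈ 0.763, θ ≈ 687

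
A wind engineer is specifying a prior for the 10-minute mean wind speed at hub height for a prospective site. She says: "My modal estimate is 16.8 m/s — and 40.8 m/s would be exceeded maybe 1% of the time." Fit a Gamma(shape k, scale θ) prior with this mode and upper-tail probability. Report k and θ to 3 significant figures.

Gamma(k,θ) with k>1 has mode (k−1)θ, so θ = 16.8/(k−1).
Need P(X < 40.8) = 0.99 with θ tied to k this way. Start at k = 2, θ = 16.8: P(X<40.8) ≈ 0.698.
Too low — raise k to concentrate. Iterating converges to k ≈ 7.
Then θ = 16.8/(7−1) ≈ 2.8.

k ≈ 7, θ ≈ 2.8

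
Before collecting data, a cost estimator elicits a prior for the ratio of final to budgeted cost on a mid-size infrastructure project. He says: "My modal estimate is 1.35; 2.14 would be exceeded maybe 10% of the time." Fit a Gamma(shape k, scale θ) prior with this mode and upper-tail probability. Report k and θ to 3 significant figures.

k ≈ 9.84, θ ≈ 0.153

Gamma(k,θ) with k>1 has mode (k−1)θ, so θ = 1.35/(k−1).
Need P(X < 2.14) = 0.9 with θ tied to k this way. Start at k = 2, θ = 1.35: P(X<2.14) ≈ 0.470.
Too low — raise k to concentrate. Iterating converges to k ≈ 9.84.
Then θ = 1.35/(9.84−1) ≈ 0.153.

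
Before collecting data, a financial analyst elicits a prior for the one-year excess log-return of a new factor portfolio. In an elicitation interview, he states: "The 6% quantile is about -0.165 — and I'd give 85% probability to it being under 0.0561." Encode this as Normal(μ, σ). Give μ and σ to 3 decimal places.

The p-quantile of Normal(μ,σ) is μ + z_p·σ, with z_{0.06} = -1.555 and z_{0.85} = 1.036.
Eliminate σ: μ = (z₂·x₁ − z₁·x₂)/(z₂ − z₁) = (1.036·-0.165 − (-1.555)·0.0561)/2.591 = -0.032.
Then σ = (x₂ − x₁)/(z₂ − z₁) = (0.0561 − -0.165)/2.591 = 0.085.

μ = -0.032, σ = 0.085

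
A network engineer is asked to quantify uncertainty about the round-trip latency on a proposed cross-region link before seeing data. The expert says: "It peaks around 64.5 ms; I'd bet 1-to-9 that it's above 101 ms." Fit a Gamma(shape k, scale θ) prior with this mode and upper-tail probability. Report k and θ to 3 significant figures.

k ≈ 10.3, θ ≈ 6.93

Gamma(k,θ) with k>1 has mode (k−1)θ, so θ = 64.5/(k−1).
Need P(X < 101) = 0.9 with θ tied to k this way. Start at k = 2, θ = 64.5: P(X<101) ≈ 0.464.
Too low — raise k to concentrate. Iterating converges to k ≈ 10.3.
Then θ = 64.5/(10.3−1) ≈ 6.93.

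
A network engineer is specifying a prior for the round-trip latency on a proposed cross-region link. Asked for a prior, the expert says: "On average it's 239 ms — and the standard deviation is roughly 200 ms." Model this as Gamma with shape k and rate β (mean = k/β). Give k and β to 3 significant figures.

For Gamma(k, rate β): mean = k/β, variance = k/β², so CV = 1/√k.
CV = SD/mean = 200/239 = 0.8368, hence k = 1/CV² = 1.43.
Then β = k/mean = 1.43/239 = 0.00597.

k ≈ 1.43, β ≈ 0.00597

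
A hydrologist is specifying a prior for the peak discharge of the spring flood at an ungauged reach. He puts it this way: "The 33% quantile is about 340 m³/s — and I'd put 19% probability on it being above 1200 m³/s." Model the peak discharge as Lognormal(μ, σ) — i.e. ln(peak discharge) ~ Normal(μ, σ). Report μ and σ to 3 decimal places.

If T ~ Lognormal(μ,σ) then ln T ~ Normal(μ,σ), so the p-quantile of ln T is μ + z_p·σ.
ln(340) = 5.829 and ln(1200) = 7.09; z_{0.33} = -0.4399, z_{0.81} = 0.8779.
σ = (7.09 − 5.829)/(0.8779 − (-0.4399)) = 0.957.
μ = 5.829 − (-0.4399)·0.957 = 6.250.

μ ≈ 6.250, σ ≈ 0.957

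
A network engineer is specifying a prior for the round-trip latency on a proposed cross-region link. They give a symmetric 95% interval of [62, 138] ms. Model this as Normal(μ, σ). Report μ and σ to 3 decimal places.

μ = 100.000, σ = 19.388

A symmetric 95% interval runs μ ± z·σ with z = 1.96.
Half-width = 38, so σ = 38/1.96 = 19.388.
μ is the interval midpoint, 100.000.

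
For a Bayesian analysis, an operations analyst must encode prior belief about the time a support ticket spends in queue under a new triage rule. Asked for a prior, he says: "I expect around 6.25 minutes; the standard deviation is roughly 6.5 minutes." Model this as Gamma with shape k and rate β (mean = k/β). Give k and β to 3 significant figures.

k ≈ 0.925, β ≈ 0.148

For Gamma(k, rate β): mean = k/β, variance = k/β², so CV = 1/√k.
CV = SD/mean = 6.5/6.25 = 1.04, hence k = 1/CV² = 0.925.
Then β = k/mean = 0.925/6.25 = 0.148.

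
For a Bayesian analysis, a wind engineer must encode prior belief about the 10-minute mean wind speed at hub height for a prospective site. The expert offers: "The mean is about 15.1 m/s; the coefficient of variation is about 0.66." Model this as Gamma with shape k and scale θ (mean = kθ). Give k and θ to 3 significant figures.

For Gamma(k, scale θ): mean = kθ, variance = kθ², so CV = 1/√k.
CV = 0.66, hence k = 1/CV² = 2.3.
Then θ = mean/k = 15.1/2.3 = 6.58.

k ≈ 2.3, θ ≈ 6.58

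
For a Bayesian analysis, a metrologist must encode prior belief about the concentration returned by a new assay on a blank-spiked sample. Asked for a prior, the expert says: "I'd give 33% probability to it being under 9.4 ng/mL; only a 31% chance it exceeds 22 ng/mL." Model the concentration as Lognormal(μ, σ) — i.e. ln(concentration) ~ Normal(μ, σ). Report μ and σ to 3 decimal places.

If T ~ Lognormal(μ,σ) then ln T ~ Normal(μ,σ), so the p-quantile of ln T is μ + z_p·σ.
ln(9.4) = 2.241 and ln(22) = 3.091; z_{0.33} = -0.4399, z_{0.69} = 0.4959.
σ = (3.091 − 2.241)/(0.4959 − (-0.4399)) = 0.909.
μ = 2.241 − (-0.4399)·0.909 = 2.640.

μ ≈ 2.640, σ ≈ 0.909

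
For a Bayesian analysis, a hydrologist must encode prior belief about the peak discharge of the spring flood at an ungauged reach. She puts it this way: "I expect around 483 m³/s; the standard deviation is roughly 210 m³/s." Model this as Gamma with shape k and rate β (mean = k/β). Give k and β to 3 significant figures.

k ≈ 5.29, β ≈ 0.011

For Gamma(k, rate β): mean = k/β, variance = k/β², so CV = 1/√k.
CV = SD/mean = 210/483 = 0.4348, hence k = 1/CV² = 5.29.
Then β = k/mean = 5.29/483 = 0.011.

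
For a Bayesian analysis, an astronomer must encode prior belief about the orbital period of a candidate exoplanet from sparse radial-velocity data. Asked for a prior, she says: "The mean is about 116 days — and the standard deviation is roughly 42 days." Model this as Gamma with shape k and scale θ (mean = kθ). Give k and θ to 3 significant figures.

For Gamma(k, scale θ): mean = kθ, variance = kθ², so CV = 1/√k.
CV = SD/mean = 42/116 = 0.3621, hence k = 1/CV² = 7.63.
Then θ = mean/k = 116/7.63 = 15.2.

k ≈ 7.63, θ ≈ 15.2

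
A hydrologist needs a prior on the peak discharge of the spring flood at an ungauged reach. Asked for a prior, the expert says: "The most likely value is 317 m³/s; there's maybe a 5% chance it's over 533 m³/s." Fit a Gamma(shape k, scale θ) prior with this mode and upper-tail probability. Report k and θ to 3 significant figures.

Gamma(k,θ) with k>1 has mode (k−1)θ, so θ = 317/(k−1).
Need P(X < 533) = 0.95 with θ tied to k this way. Start at k = 2, θ = 317: P(X<533) ≈ 0.501.
Too low — raise k to concentrate. Iterating converges to k ≈ 11.3.
Then θ = 317/(11.3−1) ≈ 30.6.

k ≈ 11.3, θ ≈ 30.6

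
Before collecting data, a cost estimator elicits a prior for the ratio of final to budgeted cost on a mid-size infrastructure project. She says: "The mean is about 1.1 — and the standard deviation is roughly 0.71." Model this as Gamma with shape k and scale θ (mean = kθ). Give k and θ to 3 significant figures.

For Gamma(k, scale θ): mean = kθ, variance = kθ², so CV = 1/√k.
CV = SD/mean = 0.71/1.1 = 0.6455, hence k = 1/CV² = 2.4.
Then θ = mean/k = 1.1/2.4 = 0.458.

k ≈ 2.4, θ ≈ 0.458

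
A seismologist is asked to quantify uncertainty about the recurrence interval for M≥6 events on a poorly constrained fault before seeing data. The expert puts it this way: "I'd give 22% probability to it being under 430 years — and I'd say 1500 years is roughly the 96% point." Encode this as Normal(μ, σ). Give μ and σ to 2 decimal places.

The p-quantile of Normal(μ,σ) is μ + z_p·σ, with z_{0.22} = -0.7722 and z_{0.96} = 1.751.
Eliminate σ: μ = (z₂·x₁ − z₁·x₂)/(z₂ − z₁) = (1.751·430 − (-0.7722)·1500)/2.523 = 757.50.
Then σ = (x₂ − x₁)/(z₂ − z₁) = (1500 − 430)/2.523 = 424.12.

μ = 757.50, σ = 424.12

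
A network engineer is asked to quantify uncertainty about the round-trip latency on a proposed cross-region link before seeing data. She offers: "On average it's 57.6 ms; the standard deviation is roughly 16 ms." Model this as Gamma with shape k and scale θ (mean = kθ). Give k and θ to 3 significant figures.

For Gamma(k, scale θ): mean = kθ, variance = kθ², so CV = 1/√k.
CV = SD/mean = 16/57.6 = 0.2778, hence k = 1/CV² = 13.
Then θ = mean/k = 57.6/13 = 4.44.

k ≈ 13, θ ≈ 4.44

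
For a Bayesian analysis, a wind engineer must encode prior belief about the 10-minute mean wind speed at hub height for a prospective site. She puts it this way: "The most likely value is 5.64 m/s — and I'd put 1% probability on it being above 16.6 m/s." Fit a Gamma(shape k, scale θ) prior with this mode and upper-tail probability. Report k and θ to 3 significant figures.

k ≈ 4.88, θ ≈ 1.45

Gamma(k,θ) with k>1 has mode (k−1)θ, so θ = 5.64/(k−1).
Need P(X < 16.6) = 0.99 with θ tied to k this way. Start at k = 2, θ = 5.64: P(X<16.6) ≈ 0.792.
Too low — raise k to concentrate. Iterating converges to k ≈ 4.88.
Then θ = 5.64/(4.88−1) ≈ 1.45.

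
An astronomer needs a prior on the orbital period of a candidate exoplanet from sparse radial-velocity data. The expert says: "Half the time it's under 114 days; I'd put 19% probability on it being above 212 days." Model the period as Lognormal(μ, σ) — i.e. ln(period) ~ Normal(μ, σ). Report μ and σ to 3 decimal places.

If T ~ Lognormal(μ,σ) then ln T ~ Normal(μ,σ), so the p-quantile of ln T is μ + z_p·σ.
ln(114) = 4.736 and ln(212) = 5.357; z_{0.5} = 0, z_{0.81} = 0.8779.
σ = (5.357 − 4.736)/(0.8779 − (0)) = 0.707.
μ = 4.736 − (0)·0.707 = 4.736.

μ ≈ 4.736, σ ≈ 0.707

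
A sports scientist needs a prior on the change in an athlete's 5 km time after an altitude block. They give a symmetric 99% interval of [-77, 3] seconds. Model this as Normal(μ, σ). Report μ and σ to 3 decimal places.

A symmetric 99% interval runs μ ± z·σ with z = 2.576.
Half-width = 40, so σ = 40/2.576 = 15.529.
μ is the interval midpoint, -37.000.

μ = -37.000, σ = 15.529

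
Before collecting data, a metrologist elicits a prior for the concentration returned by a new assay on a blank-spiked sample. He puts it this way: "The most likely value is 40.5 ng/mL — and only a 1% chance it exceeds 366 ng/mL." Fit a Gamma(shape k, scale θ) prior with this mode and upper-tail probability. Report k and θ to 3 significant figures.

k ≈ 1.66, θ ≈ 61

Gamma(k,θ) with k>1 has mode (k−1)θ, so θ = 40.5/(k−1).
Need P(X < 366) = 0.99 with θ tied to k this way. Start at k = 2, θ = 40.5: P(X<366) ≈ 0.999.
Too high — lower k to spread out. Iterating converges to k ≈ 1.66.
Then θ = 40.5/(1.66−1) ≈ 61.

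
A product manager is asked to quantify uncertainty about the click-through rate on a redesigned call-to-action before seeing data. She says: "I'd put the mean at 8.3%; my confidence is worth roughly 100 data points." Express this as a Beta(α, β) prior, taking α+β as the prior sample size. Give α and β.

Under the effective-sample-size interpretation, Beta(α, β) has prior mean α/(α+β) and prior sample size α+β.
So α+β = 100 and α/(α+β) = 0.083, giving α = 0.083·100 = 8.3 and β = 100 − 8.3 = 91.7.

α = 8.3, β = 91.7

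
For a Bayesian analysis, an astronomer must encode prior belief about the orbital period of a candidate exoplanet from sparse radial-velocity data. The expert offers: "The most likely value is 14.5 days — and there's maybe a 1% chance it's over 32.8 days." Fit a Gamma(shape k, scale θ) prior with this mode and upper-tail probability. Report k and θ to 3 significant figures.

k ≈ 8.19, θ ≈ 2.02

Gamma(k,θ) with k>1 has mode (k−1)θ, so θ = 14.5/(k−1).
Need P(X < 32.8) = 0.99 with θ tied to k this way. Start at k = 2, θ = 14.5: P(X<32.8) ≈ 0.660.
Too low — raise k to concentrate. Iterating converges to k ≈ 8.19.
Then θ = 14.5/(8.19−1) ≈ 2.02.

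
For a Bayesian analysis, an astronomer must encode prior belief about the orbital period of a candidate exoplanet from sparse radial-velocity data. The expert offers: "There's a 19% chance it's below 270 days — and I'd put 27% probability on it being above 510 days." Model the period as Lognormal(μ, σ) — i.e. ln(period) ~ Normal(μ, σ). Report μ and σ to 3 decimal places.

If T ~ Lognormal(μ,σ) then ln T ~ Normal(μ,σ), so the p-quantile of ln T is μ + z_p·σ.
ln(270) = 5.598 and ln(510) = 6.234; z_{0.19} = -0.8779, z_{0.73} = 0.6128.
σ = (6.234 − 5.598)/(0.6128 − (-0.8779)) = 0.427.
μ = 5.598 − (-0.8779)·0.427 = 5.973.

μ ≈ 5.973, σ ≈ 0.427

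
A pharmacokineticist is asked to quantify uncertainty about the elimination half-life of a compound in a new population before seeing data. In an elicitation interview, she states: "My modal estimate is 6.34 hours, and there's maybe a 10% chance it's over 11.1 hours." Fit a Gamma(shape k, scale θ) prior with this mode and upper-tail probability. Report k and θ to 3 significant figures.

k ≈ 7.05, θ ≈ 1.05

Gamma(k,θ) with k>1 has mode (k−1)θ, so θ = 6.34/(k−1).
Need P(X < 11.1) = 0.9 with θ tied to k this way. Start at k = 2, θ = 6.34: P(X<11.1) ≈ 0.522.
Too low — raise k to concentrate. Iterating converges to k ≈ 7.05.
Then θ = 6.34/(7.05−1) ≈ 1.05.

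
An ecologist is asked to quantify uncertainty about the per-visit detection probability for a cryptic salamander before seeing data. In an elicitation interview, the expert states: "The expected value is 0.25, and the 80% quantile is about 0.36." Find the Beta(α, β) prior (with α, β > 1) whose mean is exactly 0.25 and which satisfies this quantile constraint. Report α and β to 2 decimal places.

α ≈ 2.45, β ≈ 7.35

With mean 0.25 fixed, write α = 0.25s, β = 0.75s where s = α+β.
Need P(θ < 0.36) = 0.8 under Beta(0.25s, 0.75s). Normal approximation: (q−m)/√(m(1−m)/s) ≈ z_{0.8} = 0.842, so s ≈ 0.25·0.75·(0.842)²/(0.36−0.25)² = 11.0.
At s = 11.0: P(θ<0.36) ≈ 0.810. Adjusting to match 0.8 gives s ≈ 9.80.
So α = 0.25·9.80 ≈ 2.45, β = 0.75·9.80 ≈ 7.35.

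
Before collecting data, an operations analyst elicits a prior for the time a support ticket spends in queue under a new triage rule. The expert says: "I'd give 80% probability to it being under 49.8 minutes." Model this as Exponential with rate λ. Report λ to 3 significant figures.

P(T < 49.8) = 1 − e^(−λ·49.8) = 0.8, so λ = −ln(1−0.8)/49.8 = −ln(0.2)/49.8 = 0.0323.

λ ≈ 0.0323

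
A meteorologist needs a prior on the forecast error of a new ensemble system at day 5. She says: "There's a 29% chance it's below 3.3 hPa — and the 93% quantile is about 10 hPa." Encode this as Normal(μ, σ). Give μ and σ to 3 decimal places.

μ = 5.127, σ = 3.302

The p-quantile of Normal(μ,σ) is μ + z_p·σ, with z_{0.29} = -0.5534 and z_{0.93} = 1.476.
Eliminate σ: μ = (z₂·x₁ − z₁·x₂)/(z₂ − z₁) = (1.476·3.3 − (-0.5534)·10)/2.029 = 5.127.
Then σ = (x₂ − x₁)/(z₂ − z₁) = (10 − 3.3)/2.029 = 3.302.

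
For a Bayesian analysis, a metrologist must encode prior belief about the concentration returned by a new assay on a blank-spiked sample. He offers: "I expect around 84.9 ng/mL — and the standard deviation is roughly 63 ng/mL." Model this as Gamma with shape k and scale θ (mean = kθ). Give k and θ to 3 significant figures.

k ≈ 1.82, θ ≈ 46.7

For Gamma(k, scale θ): mean = kθ, variance = kθ², so CV = 1/√k.
CV = SD/mean = 63/84.9 = 0.742, hence k = 1/CV² = 1.82.
Then θ = mean/k = 84.9/1.82 = 46.7.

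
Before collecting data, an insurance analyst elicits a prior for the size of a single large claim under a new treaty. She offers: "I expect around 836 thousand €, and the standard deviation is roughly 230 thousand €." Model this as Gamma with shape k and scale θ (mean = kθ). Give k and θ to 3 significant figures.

For Gamma(k, scale θ): mean = kθ, variance = kθ², so CV = 1/√k.
CV = SD/mean = 230/836 = 0.2751, hence k = 1/CV² = 13.2.
Then θ = mean/k = 836/13.2 = 63.3.

k ≈ 13.2, θ ≈ 63.3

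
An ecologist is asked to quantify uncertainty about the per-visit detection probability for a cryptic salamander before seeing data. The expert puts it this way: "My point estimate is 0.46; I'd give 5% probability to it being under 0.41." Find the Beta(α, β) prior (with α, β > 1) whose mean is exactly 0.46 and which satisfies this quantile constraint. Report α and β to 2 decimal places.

α ≈ 122.42, β ≈ 143.71

With mean 0.46 fixed, write α = 0.46s, β = 0.54s where s = α+β.
Need P(θ < 0.41) = 0.05 under Beta(0.46s, 0.54s). Normal approximation: (q−m)/√(m(1−m)/s) ≈ z_{0.05} = -1.64, so s ≈ 0.46·0.54·(-1.64)²/(0.41−0.46)² = 268.8.
At s = 268.8: P(θ<0.41) ≈ 0.049. Adjusting to match 0.05 gives s ≈ 266.13.
So α = 0.46·266.13 ≈ 122.42, β = 0.54·266.13 ≈ 143.71.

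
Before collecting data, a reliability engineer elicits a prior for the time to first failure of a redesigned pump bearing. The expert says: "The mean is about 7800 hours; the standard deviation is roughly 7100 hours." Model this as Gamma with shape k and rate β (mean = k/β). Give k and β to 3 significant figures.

k ≈ 1.21, β ≈ 0.000155

For Gamma(k, rate β): mean = k/β, variance = k/β², so CV = 1/√k.
CV = SD/mean = 7100/7800 = 0.9103, hence k = 1/CV² = 1.21.
Then β = k/mean = 1.21/7800 = 0.000155.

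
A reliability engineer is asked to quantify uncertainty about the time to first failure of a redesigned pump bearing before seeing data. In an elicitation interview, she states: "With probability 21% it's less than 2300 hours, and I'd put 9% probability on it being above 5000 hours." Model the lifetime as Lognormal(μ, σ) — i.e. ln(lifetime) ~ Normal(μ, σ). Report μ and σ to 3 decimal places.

If T ~ Lognormal(μ,σ) then ln T ~ Normal(μ,σ), so the p-quantile of ln T is μ + z_p·σ.
ln(2300) = 7.741 and ln(5000) = 8.517; z_{0.21} = -0.8064, z_{0.91} = 1.341.
σ = (8.517 − 7.741)/(1.341 − (-0.8064)) = 0.362.
μ = 7.741 − (-0.8064)·0.362 = 8.032.

μ ≈ 8.032, σ ≈ 0.362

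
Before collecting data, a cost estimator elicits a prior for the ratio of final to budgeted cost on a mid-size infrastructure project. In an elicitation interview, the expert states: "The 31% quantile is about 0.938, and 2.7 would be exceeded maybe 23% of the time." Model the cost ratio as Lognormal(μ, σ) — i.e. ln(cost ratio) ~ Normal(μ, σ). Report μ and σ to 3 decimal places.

If T ~ Lognormal(μ,σ) then ln T ~ Normal(μ,σ), so the p-quantile of ln T is μ + z_p·σ.
ln(0.938) = -0.06401 and ln(2.7) = 0.9933; z_{0.31} = -0.4959, z_{0.77} = 0.7388.
σ = (0.9933 − -0.06401)/(0.7388 − (-0.4959)) = 0.856.
μ = -0.06401 − (-0.4959)·0.856 = 0.361.

μ ≈ 0.361, σ ≈ 0.856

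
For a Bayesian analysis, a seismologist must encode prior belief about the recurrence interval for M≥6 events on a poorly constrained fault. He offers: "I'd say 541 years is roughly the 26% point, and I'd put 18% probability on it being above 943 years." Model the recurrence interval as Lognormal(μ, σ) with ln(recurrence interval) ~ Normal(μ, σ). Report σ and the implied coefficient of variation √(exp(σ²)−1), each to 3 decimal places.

If T ~ Lognormal(μ,σ) then ln T ~ Normal(μ,σ), so the p-quantile of ln T is μ + z_p·σ.
ln(541) = 6.293 and ln(943) = 6.849; z_{0.26} = -0.6433, z_{0.82} = 0.9154.
σ = (6.849 − 6.293)/(0.9154 − (-0.6433)) = 0.356.
μ = 6.293 − (-0.6433)·0.356 = 6.523.
CV = √(exp(σ²)−1) = √(exp(0.1271)−1) = 0.368.

σ ≈ 0.356, CV ≈ 0.368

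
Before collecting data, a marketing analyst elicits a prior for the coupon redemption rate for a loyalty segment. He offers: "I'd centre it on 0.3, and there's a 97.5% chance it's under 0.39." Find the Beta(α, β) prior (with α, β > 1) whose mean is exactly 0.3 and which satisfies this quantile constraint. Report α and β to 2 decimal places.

α ≈ 31.92, β ≈ 74.48

With mean 0.3 fixed, write α = 0.3s, β = 0.7s where s = α+β.
Need P(θ < 0.39) = 0.975 under Beta(0.3s, 0.7s). Normal approximation: (q−m)/√(m(1−m)/s) ≈ z_{0.975} = 1.96, so s ≈ 0.3·0.7·(1.96)²/(0.39−0.3)² = 99.6.
At s = 99.6: P(θ<0.39) ≈ 0.971. Adjusting to match 0.975 gives s ≈ 106.40.
So α = 0.3·106.40 ≈ 31.92, β = 0.7·106.40 ≈ 74.48.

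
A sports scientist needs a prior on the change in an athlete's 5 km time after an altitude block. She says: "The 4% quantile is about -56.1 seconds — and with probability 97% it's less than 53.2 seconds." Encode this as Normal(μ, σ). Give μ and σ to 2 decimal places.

μ = -3.41, σ = 30.10

The p-quantile of Normal(μ,σ) is μ + z_p·σ, with z_{0.04} = -1.751 and z_{0.97} = 1.881.
Eliminate σ: μ = (z₂·x₁ − z₁·x₂)/(z₂ − z₁) = (1.881·-56.1 − (-1.751)·53.2)/3.631 = -3.41.
Then σ = (x₂ − x₁)/(z₂ − z₁) = (53.2 − -56.1)/3.631 = 30.10.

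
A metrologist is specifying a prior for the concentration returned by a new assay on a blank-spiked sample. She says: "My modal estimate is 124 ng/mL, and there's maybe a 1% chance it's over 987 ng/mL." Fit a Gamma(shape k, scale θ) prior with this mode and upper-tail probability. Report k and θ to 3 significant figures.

Gamma(k,θ) with k>1 has mode (k−1)θ, so θ = 124/(k−1).
Need P(X < 987) = 0.99 with θ tied to k this way. Start at k = 2, θ = 124: P(X<987) ≈ 0.997.
Too high — lower k to spread out. Iterating converges to k ≈ 1.78.
Then θ = 124/(1.78−1) ≈ 159.

k ≈ 1.78, θ ≈ 159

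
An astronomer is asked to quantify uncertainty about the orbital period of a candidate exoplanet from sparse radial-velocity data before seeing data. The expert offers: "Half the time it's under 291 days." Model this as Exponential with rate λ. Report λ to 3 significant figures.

Exponential median = ln 2 / λ, so λ = ln 2 / 291.0 = 0.00238.

λ ≈ 0.00238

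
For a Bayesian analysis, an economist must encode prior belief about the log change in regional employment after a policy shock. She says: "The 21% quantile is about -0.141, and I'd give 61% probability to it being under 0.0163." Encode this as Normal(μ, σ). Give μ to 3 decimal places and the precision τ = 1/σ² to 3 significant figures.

μ = -0.024, τ = 47.6

The p-quantile of Normal(μ,σ) is μ + z_p·σ, with z_{0.21} = -0.8064 and z_{0.61} = 0.2793.
Eliminate σ: μ = (z₂·x₁ − z₁·x₂)/(z₂ − z₁) = (0.2793·-0.141 − (-0.8064)·0.0163)/1.086 = -0.024.
Then σ = (x₂ − x₁)/(z₂ − z₁) = (0.0163 − -0.141)/1.086 = 0.145.
Precision τ = 1/σ² = 1/0.1449² = 47.6.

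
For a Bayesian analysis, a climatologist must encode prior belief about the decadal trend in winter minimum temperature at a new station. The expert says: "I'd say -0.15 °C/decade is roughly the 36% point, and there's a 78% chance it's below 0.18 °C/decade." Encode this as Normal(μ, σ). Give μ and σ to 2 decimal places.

μ = -0.05, σ = 0.29

For Normal(μ,σ), the p-quantile is μ + z_p·σ. Here z_{0.36} = -0.3585, z_{0.78} = 0.7722.
So -0.15 = μ − 0.3585σ and 0.18 = μ + 0.7722σ.
Subtracting: σ = (0.18 − -0.15)/(0.7722 − (-0.3585)) = 0.29.
Then μ = -0.15 − (-0.3585)·0.29 = -0.05.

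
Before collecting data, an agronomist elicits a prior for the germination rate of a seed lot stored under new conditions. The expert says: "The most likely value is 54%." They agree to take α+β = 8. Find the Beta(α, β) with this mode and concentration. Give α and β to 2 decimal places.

α = 4.24, β = 3.76

For α,β > 1 the Beta mode is (α−1)/(α+β−2). With α+β = 8, the mode is (α−1)/6.
Set (α−1)/6 = 0.54 → α = 1 + 0.54·6 = 4.24.
β = 8 − α = 3.76.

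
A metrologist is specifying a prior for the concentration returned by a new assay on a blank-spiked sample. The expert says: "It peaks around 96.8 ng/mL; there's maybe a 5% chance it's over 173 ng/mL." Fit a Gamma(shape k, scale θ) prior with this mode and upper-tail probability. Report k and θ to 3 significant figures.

k ≈ 9.27, θ ≈ 11.7

Gamma(k,θ) with k>1 has mode (k−1)θ, so θ = 96.8/(k−1).
Need P(X < 173) = 0.95 with θ tied to k this way. Start at k = 2, θ = 96.8: P(X<173) ≈ 0.533.
Too low — raise k to concentrate. Iterating converges to k ≈ 9.27.
Then θ = 96.8/(9.27−1) ≈ 11.7.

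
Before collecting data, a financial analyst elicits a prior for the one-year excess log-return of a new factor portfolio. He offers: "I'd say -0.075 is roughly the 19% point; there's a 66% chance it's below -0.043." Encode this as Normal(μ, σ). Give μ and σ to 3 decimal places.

For Normal(μ,σ), the p-quantile is μ + z_p·σ. Here z_{0.19} = -0.8779, z_{0.66} = 0.4125.
So -0.075 = μ − 0.8779σ and -0.043 = μ + 0.4125σ.
Subtracting: σ = (-0.043 − -0.075)/(0.4125 − (-0.8779)) = 0.025.
Then μ = -0.075 − (-0.8779)·0.025 = -0.053.

μ = -0.053, σ = 0.025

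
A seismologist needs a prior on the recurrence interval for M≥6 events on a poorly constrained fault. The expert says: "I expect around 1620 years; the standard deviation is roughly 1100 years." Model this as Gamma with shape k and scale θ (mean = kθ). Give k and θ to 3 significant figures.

For Gamma(k, scale θ): mean = kθ, variance = kθ², so CV = 1/√k.
CV = SD/mean = 1100/1620 = 0.679, hence k = 1/CV² = 2.17.
Then θ = mean/k = 1620/2.17 = 747.

k ≈ 2.17, θ ≈ 747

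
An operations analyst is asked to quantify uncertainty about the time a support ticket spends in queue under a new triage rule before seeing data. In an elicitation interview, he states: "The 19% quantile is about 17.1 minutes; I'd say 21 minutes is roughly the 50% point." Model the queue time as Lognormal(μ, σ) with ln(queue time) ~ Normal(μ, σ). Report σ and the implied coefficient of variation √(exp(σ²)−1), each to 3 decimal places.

σ ≈ 0.234, CV ≈ 0.237

If T ~ Lognormal(μ,σ) then ln T ~ Normal(μ,σ), so the p-quantile of ln T is μ + z_p·σ.
ln(17.1) = 2.839 and ln(21) = 3.045; z_{0.19} = -0.8779, z_{0.5} = 0.
σ = (3.045 − 2.839)/(0 − (-0.8779)) = 0.234.
μ = 2.839 − (-0.8779)·0.234 = 3.045.
CV = √(exp(σ²)−1) = √(exp(0.0548)−1) = 0.237.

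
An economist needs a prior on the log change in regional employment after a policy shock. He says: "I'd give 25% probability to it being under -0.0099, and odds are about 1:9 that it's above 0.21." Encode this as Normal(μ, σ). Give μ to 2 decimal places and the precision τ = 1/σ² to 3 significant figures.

The p-quantile of Normal(μ,σ) is μ + z_p·σ, with z_{0.25} = -0.6745 and z_{0.9} = 1.282.
Eliminate σ: μ = (z₂·x₁ − z₁·x₂)/(z₂ − z₁) = (1.282·-0.0099 − (-0.6745)·0.21)/1.956 = 0.07.
Then σ = (x₂ − x₁)/(z₂ − z₁) = (0.21 − -0.0099)/1.956 = 0.11.
Precision τ = 1/σ² = 1/0.1124² = 79.1.

μ = 0.07, τ = 79.1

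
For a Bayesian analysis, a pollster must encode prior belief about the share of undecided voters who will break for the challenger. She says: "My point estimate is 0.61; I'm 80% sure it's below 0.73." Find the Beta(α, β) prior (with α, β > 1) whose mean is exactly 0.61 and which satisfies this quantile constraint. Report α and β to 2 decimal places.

α ≈ 7.36, β ≈ 4.71

With mean 0.61 fixed, write α = 0.61s, β = 0.39s where s = α+β.
Need P(θ < 0.73) = 0.8 under Beta(0.61s, 0.39s). Normal approximation: (q−m)/√(m(1−m)/s) ≈ z_{0.8} = 0.842, so s ≈ 0.61·0.39·(0.842)²/(0.73−0.61)² = 11.7.
At s = 11.7: P(θ<0.73) ≈ 0.796. Adjusting to match 0.8 gives s ≈ 12.07.
So α = 0.61·12.07 ≈ 7.36, β = 0.39·12.07 ≈ 4.71.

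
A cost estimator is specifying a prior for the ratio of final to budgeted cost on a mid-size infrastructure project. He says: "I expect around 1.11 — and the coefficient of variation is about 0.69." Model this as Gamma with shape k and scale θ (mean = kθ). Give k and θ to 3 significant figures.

k ≈ 2.1, θ ≈ 0.528

For Gamma(k, scale θ): mean = kθ, variance = kθ², so CV = 1/√k.
CV = 0.69, hence k = 1/CV² = 2.1.
Then θ = mean/k = 1.11/2.1 = 0.528.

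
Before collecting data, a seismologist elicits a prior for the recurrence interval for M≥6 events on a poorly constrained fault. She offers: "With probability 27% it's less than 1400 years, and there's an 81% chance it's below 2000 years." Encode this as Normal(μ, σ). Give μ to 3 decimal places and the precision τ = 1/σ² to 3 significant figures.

The p-quantile of Normal(μ,σ) is μ + z_p·σ, with z_{0.27} = -0.6128 and z_{0.81} = 0.8779.
Eliminate σ: μ = (z₂·x₁ − z₁·x₂)/(z₂ − z₁) = (0.8779·1400 − (-0.6128)·2000)/1.491 = 1646.653.
Then σ = (x₂ − x₁)/(z₂ − z₁) = (2000 − 1400)/1.491 = 402.493.
Precision τ = 1/σ² = 1/402.5² = 6.17e-06.

μ = 1646.653, τ = 6.17e-06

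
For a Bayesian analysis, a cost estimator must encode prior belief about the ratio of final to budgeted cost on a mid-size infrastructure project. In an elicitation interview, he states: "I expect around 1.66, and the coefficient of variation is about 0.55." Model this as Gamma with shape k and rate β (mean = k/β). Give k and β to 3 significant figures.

For Gamma(k, rate β): mean = k/β, variance = k/β², so CV = 1/√k.
CV = 0.55, hence k = 1/CV² = 3.31.
Then β = k/mean = 3.31/1.66 = 1.99.

k ≈ 3.31, β ≈ 1.99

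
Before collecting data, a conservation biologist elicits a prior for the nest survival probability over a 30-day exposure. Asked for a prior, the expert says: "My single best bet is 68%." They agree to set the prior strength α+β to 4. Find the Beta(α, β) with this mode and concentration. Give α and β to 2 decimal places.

α = 2.36, β = 1.64

For α,β > 1 the Beta mode is (α−1)/(α+β−2). With α+β = 4, the mode is (α−1)/2.
Set (α−1)/2 = 0.68 → α = 1 + 0.68·2 = 2.36.
β = 4 − α = 1.64.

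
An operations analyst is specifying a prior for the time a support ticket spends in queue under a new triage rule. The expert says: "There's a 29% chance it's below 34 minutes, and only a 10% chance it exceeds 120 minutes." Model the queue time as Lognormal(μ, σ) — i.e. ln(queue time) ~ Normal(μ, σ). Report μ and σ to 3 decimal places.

μ ≈ 3.907, σ ≈ 0.687

If T ~ Lognormal(μ,σ) then ln T ~ Normal(μ,σ), so the p-quantile of ln T is μ + z_p·σ.
ln(34) = 3.526 and ln(120) = 4.787; z_{0.29} = -0.5534, z_{0.9} = 1.282.
σ = (4.787 − 3.526)/(1.282 − (-0.5534)) = 0.687.
μ = 3.526 − (-0.5534)·0.687 = 3.907.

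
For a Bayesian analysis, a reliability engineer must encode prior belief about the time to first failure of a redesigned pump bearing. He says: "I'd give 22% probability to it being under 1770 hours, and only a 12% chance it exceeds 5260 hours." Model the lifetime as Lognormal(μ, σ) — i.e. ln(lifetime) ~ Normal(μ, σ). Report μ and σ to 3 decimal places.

μ ≈ 7.911, σ ≈ 0.559

If T ~ Lognormal(μ,σ) then ln T ~ Normal(μ,σ), so the p-quantile of ln T is μ + z_p·σ.
ln(1770) = 7.479 and ln(5260) = 8.568; z_{0.22} = -0.7722, z_{0.88} = 1.175.
σ = (8.568 − 7.479)/(1.175 − (-0.7722)) = 0.559.
μ = 7.479 − (-0.7722)·0.559 = 7.911.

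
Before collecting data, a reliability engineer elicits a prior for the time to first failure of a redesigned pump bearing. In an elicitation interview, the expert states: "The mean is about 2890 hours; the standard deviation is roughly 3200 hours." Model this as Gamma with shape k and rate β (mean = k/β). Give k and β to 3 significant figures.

k ≈ 0.816, β ≈ 0.000282

For Gamma(k, rate β): mean = k/β, variance = k/β², so CV = 1/√k.
CV = SD/mean = 3200/2890 = 1.107, hence k = 1/CV² = 0.816.
Then β = k/mean = 0.816/2890 = 0.000282.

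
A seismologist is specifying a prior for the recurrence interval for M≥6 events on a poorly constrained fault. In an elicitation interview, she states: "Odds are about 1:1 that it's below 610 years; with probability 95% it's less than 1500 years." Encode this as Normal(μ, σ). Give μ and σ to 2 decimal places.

For Normal(μ,σ), the p-quantile is μ + z_p·σ. Here z_{0.5} = 0, z_{0.95} = 1.645.
So 610 = μ + 0σ and 1500 = μ + 1.645σ.
Subtracting: σ = (1500 − 610)/(1.645 − (0)) = 541.08.
Then μ = 610 − (0)·541.08 = 610.00.

μ = 610.00, σ = 541.08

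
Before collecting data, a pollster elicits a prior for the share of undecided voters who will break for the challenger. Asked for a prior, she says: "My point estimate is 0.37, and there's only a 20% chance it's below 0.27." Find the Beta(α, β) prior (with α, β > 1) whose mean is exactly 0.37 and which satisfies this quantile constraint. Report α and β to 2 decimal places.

With mean 0.37 fixed, write α = 0.37s, β = 0.63s where s = α+β.
Need P(θ < 0.27) = 0.2 under Beta(0.37s, 0.63s). Normal approximation: (q−m)/√(m(1−m)/s) ≈ z_{0.2} = -0.842, so s ≈ 0.37·0.63·(-0.842)²/(0.27−0.37)² = 16.5.
At s = 16.5: P(θ<0.27) ≈ 0.204. Adjusting to match 0.2 gives s ≈ 17.00.
So α = 0.37·17.00 ≈ 6.29, β = 0.63·17.00 ≈ 10.71.

α ≈ 6.29, β ≈ 10.71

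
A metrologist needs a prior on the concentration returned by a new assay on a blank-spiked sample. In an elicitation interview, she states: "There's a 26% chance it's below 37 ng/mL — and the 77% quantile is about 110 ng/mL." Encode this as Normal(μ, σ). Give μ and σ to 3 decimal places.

μ = 70.978, σ = 52.815

The p-quantile of Normal(μ,σ) is μ + z_p·σ, with z_{0.26} = -0.6433 and z_{0.77} = 0.7388.
Eliminate σ: μ = (z₂·x₁ − z₁·x₂)/(z₂ − z₁) = (0.7388·37 − (-0.6433)·110)/1.382 = 70.978.
Then σ = (x₂ − x₁)/(z₂ − z₁) = (110 − 37)/1.382 = 52.815.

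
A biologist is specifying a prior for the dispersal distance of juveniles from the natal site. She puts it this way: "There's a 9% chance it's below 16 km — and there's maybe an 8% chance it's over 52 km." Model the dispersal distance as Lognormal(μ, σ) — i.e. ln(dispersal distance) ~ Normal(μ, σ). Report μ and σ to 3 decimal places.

If T ~ Lognormal(μ,σ) then ln T ~ Normal(μ,σ), so the p-quantile of ln T is μ + z_p·σ.
ln(16) = 2.773 and ln(52) = 3.951; z_{0.09} = -1.341, z_{0.92} = 1.405.
σ = (3.951 − 2.773)/(1.405 − (-1.341)) = 0.429.
μ = 2.773 − (-1.341)·0.429 = 3.348.

μ ≈ 3.348, σ ≈ 0.429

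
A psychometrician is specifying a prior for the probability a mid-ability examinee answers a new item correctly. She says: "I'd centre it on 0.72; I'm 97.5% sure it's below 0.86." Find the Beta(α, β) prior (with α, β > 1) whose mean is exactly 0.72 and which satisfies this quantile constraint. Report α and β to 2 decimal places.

With mean 0.72 fixed, write α = 0.72s, β = 0.28s where s = α+β.
Need P(θ < 0.86) = 0.975 under Beta(0.72s, 0.28s). Normal approximation: (q−m)/√(m(1−m)/s) ≈ z_{0.975} = 1.96, so s ≈ 0.72·0.28·(1.96)²/(0.86−0.72)² = 39.5.
At s = 39.5: P(θ<0.86) ≈ 0.987. Adjusting to match 0.975 gives s ≈ 31.33.
So α = 0.72·31.33 ≈ 22.55, β = 0.28·31.33 ≈ 8.77.

α ≈ 22.55, β ≈ 8.77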